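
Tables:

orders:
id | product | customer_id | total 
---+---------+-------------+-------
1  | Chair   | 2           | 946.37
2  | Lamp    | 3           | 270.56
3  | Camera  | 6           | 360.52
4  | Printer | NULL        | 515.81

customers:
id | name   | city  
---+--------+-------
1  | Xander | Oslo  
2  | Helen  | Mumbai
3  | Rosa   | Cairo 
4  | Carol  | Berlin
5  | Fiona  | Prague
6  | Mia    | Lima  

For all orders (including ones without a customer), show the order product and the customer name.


LEFT JOIN keeps every row from orders (the left table); where customer_id has no match in customers, the customer columns become NULL. Walk through each order:
  - order 1 (Chair): customer_id=2 -> matches Helen
  - order 2 (Lamp): customer_id=3 -> matches Rosa
  - order 3 (Camera): customer_id=6 -> matches Mia
  - order 4 (Printer): customer_id=NULL, no match -> kept with NULL
All 4 rows appear; 1 has NULL customer.

SQL:
SELECT a.product, b.name AS customer
FROM orders a
LEFT JOIN customers b ON a.customer_id = b.id

Result:
product | customer
--------+---------
Chair   | Helen   
Lamp    | Rosa    
Camera  | Mia     
Printer | NULL    


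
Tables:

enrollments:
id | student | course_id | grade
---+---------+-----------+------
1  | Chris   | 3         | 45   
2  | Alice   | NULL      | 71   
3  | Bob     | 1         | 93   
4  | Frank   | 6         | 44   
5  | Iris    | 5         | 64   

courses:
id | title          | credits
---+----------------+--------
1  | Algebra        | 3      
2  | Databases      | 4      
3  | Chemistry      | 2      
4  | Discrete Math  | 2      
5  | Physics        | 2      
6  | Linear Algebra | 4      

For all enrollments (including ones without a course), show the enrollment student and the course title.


LEFT JOIN keeps every row from enrollments (the left table); where course_id has no match in courses, the course columns become NULL. Walk through each enrollment:
  - enrollment 1 (Chris): course_id=3 -> matches Chemistry
  - enrollment 2 (Alice): course_id=NULL, no match -> kept with NULL
  - enrollment 3 (Bob): course_id=1 -> matches Algebra
  - enrollment 4 (Frank): course_id=6 -> matches Linear Algebra
  - enrollment 5 (Iris): course_id=5 -> matches Physics
All 5 rows appear; 1 has NULL course.

SQL:
SELECT a.student, b.title AS course
FROM enrollments a
LEFT JOIN courses b ON a.course_id = b.id

Result:
student | course        
--------+---------------
Chris   | Chemistry     
Alice   | NULL          
Bob     | Algebra       
Frank   | Linear Algebra
Iris    | Physics       


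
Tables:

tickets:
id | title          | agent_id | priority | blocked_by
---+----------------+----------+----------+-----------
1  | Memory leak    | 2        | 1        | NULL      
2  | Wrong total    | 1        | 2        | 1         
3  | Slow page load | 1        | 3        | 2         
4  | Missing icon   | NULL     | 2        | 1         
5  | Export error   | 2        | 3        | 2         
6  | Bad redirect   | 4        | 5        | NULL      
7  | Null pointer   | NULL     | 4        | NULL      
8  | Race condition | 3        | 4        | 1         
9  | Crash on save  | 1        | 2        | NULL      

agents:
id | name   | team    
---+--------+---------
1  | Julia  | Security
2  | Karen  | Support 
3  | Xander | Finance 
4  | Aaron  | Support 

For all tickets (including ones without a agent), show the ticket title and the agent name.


LEFT JOIN keeps every row from tickets (the left table); where agent_id has no match in agents, the agent columns become NULL. Walk through each ticket:
  - ticket 1 (Memory leak): agent_id=2 -> matches Karen
  - ticket 2 (Wrong total): agent_id=1 -> matches Julia
  - ticket 3 (Slow page load): agent_id=1 -> matches Julia
  - ticket 4 (Missing icon): agent_id=NULL, no match -> kept with NULL
  - ticket 5 (Export error): agent_id=2 -> matches Karen
  - ticket 6 (Bad redirect): agent_id=4 -> matches Aaron
  - ticket 7 (Null pointer): agent_id=NULL, no match -> kept with NULL
  - ticket 8 (Race condition): agent_id=3 -> matches Xander
  - ticket 9 (Crash on save): agent_id=1 -> matches Julia
All 9 rows appear; 2 have NULL agent.

SQL:
SELECT a.title, b.name AS agent
FROM tickets a
LEFT JOIN agents b ON a.agent_id = b.id

Result:
title          | agent 
---------------+-------
Memory leak    | Karen 
Wrong total    | Julia 
Slow page load | Julia 
Missing icon   | NULL  
Export error   | Karen 
Bad redirect   | Aaron 
Null pointer   | NULL  
Race condition | Xander
Crash on save  | Julia 


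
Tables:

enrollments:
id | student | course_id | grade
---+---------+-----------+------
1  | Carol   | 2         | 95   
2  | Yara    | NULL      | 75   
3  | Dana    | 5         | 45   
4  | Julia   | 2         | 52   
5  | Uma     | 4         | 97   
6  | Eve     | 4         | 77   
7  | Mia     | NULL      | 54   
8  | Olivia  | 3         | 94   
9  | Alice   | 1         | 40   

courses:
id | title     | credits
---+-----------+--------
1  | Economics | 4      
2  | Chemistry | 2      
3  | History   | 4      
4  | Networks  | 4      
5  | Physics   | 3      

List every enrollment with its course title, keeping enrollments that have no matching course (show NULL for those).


LEFT JOIN keeps every row from enrollments (the left table); where course_id has no match in courses, the course columns become NULL. Walk through each enrollment:
  - enrollment 1 (Carol): course_id=2 -> matches Chemistry
  - enrollment 2 (Yara): course_id=NULL, no match -> kept with NULL
  - enrollment 3 (Dana): course_id=5 -> matches Physics
  - enrollment 4 (Julia): course_id=2 -> matches Chemistry
  - enrollment 5 (Uma): course_id=4 -> matches Networks
  - enrollment 6 (Eve): course_id=4 -> matches Networks
  - enrollment 7 (Mia): course_id=NULL, no match -> kept with NULL
  - enrollment 8 (Olivia): course_id=3 -> matches History
  - enrollment 9 (Alice): course_id=1 -> matches Economics
All 9 rows appear; 2 have NULL course.

SQL:
SELECT a.student, b.title AS course
FROM enrollments a
LEFT JOIN courses b ON a.course_id = b.id

Result:
student | course   
--------+----------
Carol   | Chemistry
Yara    | NULL     
Dana    | Physics  
Julia   | Chemistry
Uma     | Networks 
Eve     | Networks 
Mia     | NULL     
Olivia  | History  
Alice   | Economics


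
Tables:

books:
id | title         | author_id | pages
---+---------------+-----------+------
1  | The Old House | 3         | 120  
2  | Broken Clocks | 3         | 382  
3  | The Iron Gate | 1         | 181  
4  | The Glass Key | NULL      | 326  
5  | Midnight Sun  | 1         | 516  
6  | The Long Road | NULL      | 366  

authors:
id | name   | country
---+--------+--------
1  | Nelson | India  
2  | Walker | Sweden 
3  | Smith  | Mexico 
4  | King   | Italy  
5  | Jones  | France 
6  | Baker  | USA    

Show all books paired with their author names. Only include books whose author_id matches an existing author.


INNER JOIN keeps only books rows whose author_id matches an id in authors. Walk through each book:
  - book 1 (The Old House): author_id=3 -> matches Smith
  - book 2 (Broken Clocks): author_id=3 -> matches Smith
  - book 3 (The Iron Gate): author_id=1 -> matches Nelson
  - book 4 (The Glass Key): author_id=NULL, no match -> dropped
  - book 5 (Midnight Sun): author_id=1 -> matches Nelson
  - book 6 (The Long Road): author_id=NULL, no match -> dropped
So 2 of 6 rows are dropped.

SQL:
SELECT a.title, b.name AS author
FROM books a
INNER JOIN authors b ON a.author_id = b.id

Result:
title         | author
--------------+-------
The Old House | Smith 
Broken Clocks | Smith 
The Iron Gate | Nelson
Midnight Sun  | Nelson


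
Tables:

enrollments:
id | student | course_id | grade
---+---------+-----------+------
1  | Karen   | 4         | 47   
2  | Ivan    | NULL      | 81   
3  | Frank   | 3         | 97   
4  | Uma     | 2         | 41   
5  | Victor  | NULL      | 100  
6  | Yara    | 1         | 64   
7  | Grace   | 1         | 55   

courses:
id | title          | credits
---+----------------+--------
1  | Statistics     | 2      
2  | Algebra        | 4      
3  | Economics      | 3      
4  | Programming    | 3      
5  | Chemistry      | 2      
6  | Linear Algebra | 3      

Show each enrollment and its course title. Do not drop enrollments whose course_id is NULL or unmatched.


LEFT JOIN keeps every row from enrollments (the left table); where course_id has no match in courses, the course columns become NULL. Walk through each enrollment:
  - enrollment 1 (Karen): course_id=4 -> matches Programming
  - enrollment 2 (Ivan): course_id=NULL, no match -> kept with NULL
  - enrollment 3 (Frank): course_id=3 -> matches Economics
  - enrollment 4 (Uma): course_id=2 -> matches Algebra
  - enrollment 5 (Victor): course_id=NULL, no match -> kept with NULL
  - enrollment 6 (Yara): course_id=1 -> matches Statistics
  - enrollment 7 (Grace): course_id=1 -> matches Statistics
All 7 rows appear; 2 have NULL course.

SQL:
SELECT a.student, b.title AS course
FROM enrollments a
LEFT JOIN courses b ON a.course_id = b.id

Result:
student | course     
--------+------------
Karen   | Programming
Ivan    | NULL       
Frank   | Economics  
Uma     | Algebra    
Victor  | NULL       
Yara    | Statistics 
Grace   | Statistics 


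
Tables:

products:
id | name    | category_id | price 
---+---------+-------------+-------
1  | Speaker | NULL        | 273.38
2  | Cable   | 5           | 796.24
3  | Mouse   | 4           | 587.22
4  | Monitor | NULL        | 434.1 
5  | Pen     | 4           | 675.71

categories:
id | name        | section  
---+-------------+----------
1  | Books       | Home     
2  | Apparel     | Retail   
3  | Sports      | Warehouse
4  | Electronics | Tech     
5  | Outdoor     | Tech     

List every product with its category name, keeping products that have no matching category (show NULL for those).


LEFT JOIN keeps every row from products (the left table); where category_id has no match in categories, the category columns become NULL. Walk through each product:
  - product 1 (Speaker): category_id=NULL, no match -> kept with NULL
  - product 2 (Cable): category_id=5 -> matches Outdoor
  - product 3 (Mouse): category_id=4 -> matches Electronics
  - product 4 (Monitor): category_id=NULL, no match -> kept with NULL
  - product 5 (Pen): category_id=4 -> matches Electronics
All 5 rows appear; 2 have NULL category.

SQL:
SELECT a.name, b.name AS category
FROM products a
LEFT JOIN categories b ON a.category_id = b.id

Result:
name    | category   
--------+------------
Speaker | NULL       
Cable   | Outdoor    
Mouse   | Electronics
Monitor | NULL       
Pen     | Electronics


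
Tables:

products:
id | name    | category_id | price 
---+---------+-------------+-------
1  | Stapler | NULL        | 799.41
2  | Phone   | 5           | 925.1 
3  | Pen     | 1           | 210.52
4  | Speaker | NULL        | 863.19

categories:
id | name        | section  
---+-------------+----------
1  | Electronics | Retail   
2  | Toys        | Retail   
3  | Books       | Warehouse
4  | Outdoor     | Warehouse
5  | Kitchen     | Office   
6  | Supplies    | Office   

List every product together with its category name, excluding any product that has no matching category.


INNER JOIN keeps only products rows whose category_id matches an id in categories. Walk through each product:
  - product 1 (Stapler): category_id=NULL, no match -> dropped
  - product 2 (Phone): category_id=5 -> matches Kitchen
  - product 3 (Pen): category_id=1 -> matches Electronics
  - product 4 (Speaker): category_id=NULL, no match -> dropped
So 2 of 4 rows are dropped.

SQL:
SELECT a.name, b.name AS category
FROM products a
INNER JOIN categories b ON a.category_id = b.id

Result:
name  | category   
------+------------
Phone | Kitchen    
Pen   | Electronics


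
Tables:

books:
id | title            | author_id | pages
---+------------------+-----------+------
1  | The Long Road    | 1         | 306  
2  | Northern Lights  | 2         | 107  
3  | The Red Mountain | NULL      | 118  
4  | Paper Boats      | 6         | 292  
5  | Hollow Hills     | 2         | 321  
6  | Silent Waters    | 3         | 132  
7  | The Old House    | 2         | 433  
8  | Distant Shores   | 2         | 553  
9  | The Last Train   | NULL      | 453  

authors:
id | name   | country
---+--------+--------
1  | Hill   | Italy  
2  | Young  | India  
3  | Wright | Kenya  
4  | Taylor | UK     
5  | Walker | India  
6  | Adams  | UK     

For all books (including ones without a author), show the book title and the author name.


LEFT JOIN keeps every row from books (the left table); where author_id has no match in authors, the author columns become NULL. Walk through each book:
  - book 1 (The Long Road): author_id=1 -> matches Hill
  - book 2 (Northern Lights): author_id=2 -> matches Young
  - book 3 (The Red Mountain): author_id=NULL, no match -> kept with NULL
  - book 4 (Paper Boats): author_id=6 -> matches Adams
  - book 5 (Hollow Hills): author_id=2 -> matches Young
  - book 6 (Silent Waters): author_id=3 -> matches Wright
  - book 7 (The Old House): author_id=2 -> matches Young
  - book 8 (Distant Shores): author_id=2 -> matches Young
  - book 9 (The Last Train): author_id=NULL, no match -> kept with NULL
All 9 rows appear; 2 have NULL author.

SQL:
SELECT a.title, b.name AS author
FROM books a
LEFT JOIN authors b ON a.author_id = b.id

Result:
title            | author
-----------------+-------
The Long Road    | Hill  
Northern Lights  | Young 
The Red Mountain | NULL  
Paper Boats      | Adams 
Hollow Hills     | Young 
Silent Waters    | Wright
The Old House    | Young 
Distant Shores   | Young 
The Last Train   | NULL  


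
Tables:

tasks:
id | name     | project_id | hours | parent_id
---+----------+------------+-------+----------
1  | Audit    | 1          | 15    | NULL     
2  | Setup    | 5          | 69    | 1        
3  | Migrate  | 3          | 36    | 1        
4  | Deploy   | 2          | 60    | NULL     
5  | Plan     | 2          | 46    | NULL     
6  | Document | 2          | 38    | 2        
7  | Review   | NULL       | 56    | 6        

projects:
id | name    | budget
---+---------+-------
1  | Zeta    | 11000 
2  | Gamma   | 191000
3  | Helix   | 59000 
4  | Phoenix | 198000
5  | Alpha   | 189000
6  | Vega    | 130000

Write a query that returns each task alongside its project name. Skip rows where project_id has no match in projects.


INNER JOIN keeps only tasks rows whose project_id matches an id in projects. Walk through each task:
  - task 1 (Audit): project_id=1 -> matches Zeta
  - task 2 (Setup): project_id=5 -> matches Alpha
  - task 3 (Migrate): project_id=3 -> matches Helix
  - task 4 (Deploy): project_id=2 -> matches Gamma
  - task 5 (Plan): project_id=2 -> matches Gamma
  - task 6 (Document): project_id=2 -> matches Gamma
  - task 7 (Review): project_id=NULL, no match -> dropped
So 1 of 7 rows is dropped.

SQL:
SELECT a.name, b.name AS project
FROM tasks a
INNER JOIN projects b ON a.project_id = b.id

Result:
name     | project
---------+--------
Audit    | Zeta   
Setup    | Alpha  
Migrate  | Helix  
Deploy   | Gamma  
Plan     | Gamma  
Document | Gamma  


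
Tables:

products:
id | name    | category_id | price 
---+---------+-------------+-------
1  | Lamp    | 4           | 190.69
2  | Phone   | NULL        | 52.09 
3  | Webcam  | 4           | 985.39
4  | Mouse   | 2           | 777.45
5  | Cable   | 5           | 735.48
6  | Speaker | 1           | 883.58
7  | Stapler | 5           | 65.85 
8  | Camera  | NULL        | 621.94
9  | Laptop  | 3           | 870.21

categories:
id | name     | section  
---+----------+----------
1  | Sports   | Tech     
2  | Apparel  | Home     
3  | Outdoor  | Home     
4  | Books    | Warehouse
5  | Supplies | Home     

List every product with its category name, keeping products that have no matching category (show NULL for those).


LEFT JOIN keeps every row from products (the left table); where category_id has no match in categories, the category columns become NULL. Walk through each product:
  - product 1 (Lamp): category_id=4 -> matches Books
  - product 2 (Phone): category_id=NULL, no match -> kept with NULL
  - product 3 (Webcam): category_id=4 -> matches Books
  - product 4 (Mouse): category_id=2 -> matches Apparel
  - product 5 (Cable): category_id=5 -> matches Supplies
  - product 6 (Speaker): category_id=1 -> matches Sports
  - product 7 (Stapler): category_id=5 -> matches Supplies
  - product 8 (Camera): category_id=NULL, no match -> kept with NULL
  - product 9 (Laptop): category_id=3 -> matches Outdoor
All 9 rows appear; 2 have NULL category.

SQL:
SELECT a.name, b.name AS category
FROM products a
LEFT JOIN categories b ON a.category_id = b.id

Result:
name    | category
--------+---------
Lamp    | Books   
Phone   | NULL    
Webcam  | Books   
Mouse   | Apparel 
Cable   | Supplies
Speaker | Sports  
Stapler | Supplies
Camera  | NULL    
Laptop  | Outdoor 


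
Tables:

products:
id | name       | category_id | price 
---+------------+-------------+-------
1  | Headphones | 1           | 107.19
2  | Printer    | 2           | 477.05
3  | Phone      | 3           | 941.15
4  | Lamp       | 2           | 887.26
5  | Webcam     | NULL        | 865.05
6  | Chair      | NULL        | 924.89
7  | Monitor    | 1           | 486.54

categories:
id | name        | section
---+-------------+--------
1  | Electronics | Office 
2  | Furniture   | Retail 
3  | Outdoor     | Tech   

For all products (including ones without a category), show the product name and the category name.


LEFT JOIN keeps every row from products (the left table); where category_id has no match in categories, the category columns become NULL. Walk through each product:
  - product 1 (Headphones): category_id=1 -> matches Electronics
  - product 2 (Printer): category_id=2 -> matches Furniture
  - product 3 (Phone): category_id=3 -> matches Outdoor
  - product 4 (Lamp): category_id=2 -> matches Furniture
  - product 5 (Webcam): category_id=NULL, no match -> kept with NULL
  - product 6 (Chair): category_id=NULL, no match -> kept with NULL
  - product 7 (Monitor): category_id=1 -> matches Electronics
All 7 rows appear; 2 have NULL category.

SQL:
SELECT a.name, b.name AS category
FROM products a
LEFT JOIN categories b ON a.category_id = b.id

Result:
name       | category   
-----------+------------
Headphones | Electronics
Printer    | Furniture  
Phone      | Outdoor    
Lamp       | Furniture  
Webcam     | NULL       
Chair      | NULL       
Monitor    | Electronics


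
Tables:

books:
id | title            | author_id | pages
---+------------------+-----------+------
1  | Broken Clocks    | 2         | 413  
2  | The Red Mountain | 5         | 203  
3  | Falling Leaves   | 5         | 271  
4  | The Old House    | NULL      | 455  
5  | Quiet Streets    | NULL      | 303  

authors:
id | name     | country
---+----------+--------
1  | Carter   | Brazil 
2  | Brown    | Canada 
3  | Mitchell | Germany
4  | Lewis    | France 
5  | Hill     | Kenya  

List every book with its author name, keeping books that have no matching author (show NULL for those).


LEFT JOIN keeps every row from books (the left table); where author_id has no match in authors, the author columns become NULL. Walk through each book:
  - book 1 (Broken Clocks): author_id=2 -> matches Brown
  - book 2 (The Red Mountain): author_id=5 -> matches Hill
  - book 3 (Falling Leaves): author_id=5 -> matches Hill
  - book 4 (The Old House): author_id=NULL, no match -> kept with NULL
  - book 5 (Quiet Streets): author_id=NULL, no match -> kept with NULL
All 5 rows appear; 2 have NULL author.

SQL:
SELECT a.title, b.name AS author
FROM books a
LEFT JOIN authors b ON a.author_id = b.id

Result:
title            | author
-----------------+-------
Broken Clocks    | Brown 
The Red Mountain | Hill  
Falling Leaves   | Hill  
The Old House    | NULL  
Quiet Streets    | NULL  


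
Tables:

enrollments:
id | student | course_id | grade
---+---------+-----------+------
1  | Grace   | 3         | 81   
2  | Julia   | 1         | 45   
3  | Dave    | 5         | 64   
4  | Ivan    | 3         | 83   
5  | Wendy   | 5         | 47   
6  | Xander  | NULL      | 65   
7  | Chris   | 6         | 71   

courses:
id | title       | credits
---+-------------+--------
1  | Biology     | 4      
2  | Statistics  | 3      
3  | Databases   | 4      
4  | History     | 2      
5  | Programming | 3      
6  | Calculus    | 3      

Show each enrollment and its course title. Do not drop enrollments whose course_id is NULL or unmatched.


LEFT JOIN keeps every row from enrollments (the left table); where course_id has no match in courses, the course columns become NULL. Walk through each enrollment:
  - enrollment 1 (Grace): course_id=3 -> matches Databases
  - enrollment 2 (Julia): course_id=1 -> matches Biology
  - enrollment 3 (Dave): course_id=5 -> matches Programming
  - enrollment 4 (Ivan): course_id=3 -> matches Databases
  - enrollment 5 (Wendy): course_id=5 -> matches Programming
  - enrollment 6 (Xander): course_id=NULL, no match -> kept with NULL
  - enrollment 7 (Chris): course_id=6 -> matches Calculus
All 7 rows appear; 1 has NULL course.

SQL:
SELECT a.student, b.title AS course
FROM enrollments a
LEFT JOIN courses b ON a.course_id = b.id

Result:
student | course     
--------+------------
Grace   | Databases  
Julia   | Biology    
Dave    | Programming
Ivan    | Databases  
Wendy   | Programming
Xander  | NULL       
Chris   | Calculus   


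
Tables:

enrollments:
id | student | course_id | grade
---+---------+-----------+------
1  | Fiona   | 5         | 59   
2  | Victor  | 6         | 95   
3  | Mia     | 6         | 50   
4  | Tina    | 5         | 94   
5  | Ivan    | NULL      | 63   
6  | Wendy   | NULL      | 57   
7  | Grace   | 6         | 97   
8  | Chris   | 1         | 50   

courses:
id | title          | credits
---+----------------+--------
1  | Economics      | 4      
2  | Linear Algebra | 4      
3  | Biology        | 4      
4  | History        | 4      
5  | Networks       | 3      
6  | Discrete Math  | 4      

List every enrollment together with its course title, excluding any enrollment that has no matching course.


INNER JOIN keeps only enrollments rows whose course_id matches an id in courses. Walk through each enrollment:
  - enrollment 1 (Fiona): course_id=5 -> matches Networks
  - enrollment 2 (Victor): course_id=6 -> matches Discrete Math
  - enrollment 3 (Mia): course_id=6 -> matches Discrete Math
  - enrollment 4 (Tina): course_id=5 -> matches Networks
  - enrollment 5 (Ivan): course_id=NULL, no match -> dropped
  - enrollment 6 (Wendy): course_id=NULL, no match -> dropped
  - enrollment 7 (Grace): course_id=6 -> matches Discrete Math
  - enrollment 8 (Chris): course_id=1 -> matches Economics
So 2 of 8 rows are dropped.

SQL:
SELECT a.student, b.title AS course
FROM enrollments a
INNER JOIN courses b ON a.course_id = b.id

Result:
student | course       
--------+--------------
Fiona   | Networks     
Victor  | Discrete Math
Mia     | Discrete Math
Tina    | Networks     
Grace   | Discrete Math
Chris   | Economics    


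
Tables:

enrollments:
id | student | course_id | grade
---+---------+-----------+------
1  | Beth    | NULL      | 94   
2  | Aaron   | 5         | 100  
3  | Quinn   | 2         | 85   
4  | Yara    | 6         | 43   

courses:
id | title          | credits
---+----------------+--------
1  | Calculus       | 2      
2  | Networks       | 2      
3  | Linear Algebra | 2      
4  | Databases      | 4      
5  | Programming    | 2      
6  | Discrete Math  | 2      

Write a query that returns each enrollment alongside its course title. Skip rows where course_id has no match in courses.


INNER JOIN keeps only enrollments rows whose course_id matches an id in courses. Walk through each enrollment:
  - enrollment 1 (Beth): course_id=NULL, no match -> dropped
  - enrollment 2 (Aaron): course_id=5 -> matches Programming
  - enrollment 3 (Quinn): course_id=2 -> matches Networks
  - enrollment 4 (Yara): course_id=6 -> matches Discrete Math
So 1 of 4 rows is dropped.

SQL:
SELECT a.student, b.title AS course
FROM enrollments a
INNER JOIN courses b ON a.course_id = b.id

Result:
student | course       
--------+--------------
Aaron   | Programming  
Quinn   | Networks     
Yara    | Discrete Math


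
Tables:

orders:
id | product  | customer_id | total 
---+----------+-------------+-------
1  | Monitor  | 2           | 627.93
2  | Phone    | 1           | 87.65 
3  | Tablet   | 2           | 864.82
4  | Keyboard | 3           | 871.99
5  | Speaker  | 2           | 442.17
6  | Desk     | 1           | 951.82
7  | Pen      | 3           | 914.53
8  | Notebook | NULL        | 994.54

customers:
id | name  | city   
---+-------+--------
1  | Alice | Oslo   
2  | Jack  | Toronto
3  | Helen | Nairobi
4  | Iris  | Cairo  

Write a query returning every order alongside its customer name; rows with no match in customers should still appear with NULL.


LEFT JOIN keeps every row from orders (the left table); where customer_id has no match in customers, the customer columns become NULL. Walk through each order:
  - order 1 (Monitor): customer_id=2 -> matches Jack
  - order 2 (Phone): customer_id=1 -> matches Alice
  - order 3 (Tablet): customer_id=2 -> matches Jack
  - order 4 (Keyboard): customer_id=3 -> matches Helen
  - order 5 (Speaker): customer_id=2 -> matches Jack
  - order 6 (Desk): customer_id=1 -> matches Alice
  - order 7 (Pen): customer_id=3 -> matches Helen
  - order 8 (Notebook): customer_id=NULL, no match -> kept with NULL
All 8 rows appear; 1 has NULL customer.

SQL:
SELECT a.product, b.name AS customer
FROM orders a
LEFT JOIN customers b ON a.customer_id = b.id

Result:
product  | customer
---------+---------
Monitor  | Jack    
Phone    | Alice   
Tablet   | Jack    
Keyboard | Helen   
Speaker  | Jack    
Desk     | Alice   
Pen      | Helen   
Notebook | NULL    


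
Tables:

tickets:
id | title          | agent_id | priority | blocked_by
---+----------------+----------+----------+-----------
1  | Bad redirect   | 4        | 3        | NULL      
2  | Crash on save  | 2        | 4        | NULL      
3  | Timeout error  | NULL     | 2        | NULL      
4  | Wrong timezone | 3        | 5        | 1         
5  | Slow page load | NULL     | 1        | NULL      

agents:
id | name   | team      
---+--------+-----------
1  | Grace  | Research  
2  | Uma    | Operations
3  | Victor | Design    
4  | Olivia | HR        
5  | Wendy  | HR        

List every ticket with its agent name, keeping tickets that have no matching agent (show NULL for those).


LEFT JOIN keeps every row from tickets (the left table); where agent_id has no match in agents, the agent columns become NULL. Walk through each ticket:
  - ticket 1 (Bad redirect): agent_id=4 -> matches Olivia
  - ticket 2 (Crash on save): agent_id=2 -> matches Uma
  - ticket 3 (Timeout error): agent_id=NULL, no match -> kept with NULL
  - ticket 4 (Wrong timezone): agent_id=3 -> matches Victor
  - ticket 5 (Slow page load): agent_id=NULL, no match -> kept with NULL
All 5 rows appear; 2 have NULL agent.

SQL:
SELECT a.title, b.name AS agent
FROM tickets a
LEFT JOIN agents b ON a.agent_id = b.id

Result:
title          | agent 
---------------+-------
Bad redirect   | Olivia
Crash on save  | Uma   
Timeout error  | NULL  
Wrong timezone | Victor
Slow page load | NULL  


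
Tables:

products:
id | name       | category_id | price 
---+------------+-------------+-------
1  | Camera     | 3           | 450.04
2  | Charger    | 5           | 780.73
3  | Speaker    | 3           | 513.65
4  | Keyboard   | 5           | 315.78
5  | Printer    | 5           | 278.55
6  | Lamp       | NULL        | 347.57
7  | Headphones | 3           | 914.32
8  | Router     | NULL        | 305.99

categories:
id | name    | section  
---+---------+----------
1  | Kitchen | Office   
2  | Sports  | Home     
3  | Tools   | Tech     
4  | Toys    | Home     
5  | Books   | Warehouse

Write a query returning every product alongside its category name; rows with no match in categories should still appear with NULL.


LEFT JOIN keeps every row from products (the left table); where category_id has no match in categories, the category columns become NULL. Walk through each product:
  - product 1 (Camera): category_id=3 -> matches Tools
  - product 2 (Charger): category_id=5 -> matches Books
  - product 3 (Speaker): category_id=3 -> matches Tools
  - product 4 (Keyboard): category_id=5 -> matches Books
  - product 5 (Printer): category_id=5 -> matches Books
  - product 6 (Lamp): category_id=NULL, no match -> kept with NULL
  - product 7 (Headphones): category_id=3 -> matches Tools
  - product 8 (Router): category_id=NULL, no match -> kept with NULL
All 8 rows appear; 2 have NULL category.

SQL:
SELECT a.name, b.name AS category
FROM products a
LEFT JOIN categories b ON a.category_id = b.id

Result:
name       | category
-----------+---------
Camera     | Tools   
Charger    | Books   
Speaker    | Tools   
Keyboard   | Books   
Printer    | Books   
Lamp       | NULL    
Headphones | Tools   
Router     | NULL    


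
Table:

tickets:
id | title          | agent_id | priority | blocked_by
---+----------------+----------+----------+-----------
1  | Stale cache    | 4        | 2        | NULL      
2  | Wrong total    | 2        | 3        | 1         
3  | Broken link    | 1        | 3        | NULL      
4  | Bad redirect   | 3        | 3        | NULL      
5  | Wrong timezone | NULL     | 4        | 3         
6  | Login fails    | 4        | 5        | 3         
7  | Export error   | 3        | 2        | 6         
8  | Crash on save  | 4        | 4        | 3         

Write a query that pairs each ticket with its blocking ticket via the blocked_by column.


This is a self-join: tickets is joined to a second copy of itself, matching each row's blocked_by to another row's id. Use LEFT JOIN so rows with blocked_by=NULL are kept.
  - ticket 1 (Stale cache): blocked_by=NULL -> NULL
  - ticket 2 (Wrong total): blocked_by=1 -> Stale cache
  - ticket 3 (Broken link): blocked_by=NULL -> NULL
  - ticket 4 (Bad redirect): blocked_by=NULL -> NULL
  - ticket 5 (Wrong timezone): blocked_by=3 -> Broken link
  - ticket 6 (Login fails): blocked_by=3 -> Broken link
  - ticket 7 (Export error): blocked_by=6 -> Login fails
  - ticket 8 (Crash on save): blocked_by=3 -> Broken link

SQL:
SELECT a.title AS item, b.title AS blocked_by
FROM tickets a
LEFT JOIN tickets b ON a.blocked_by = b.id

Result:
item           | blocked_by 
---------------+------------
Stale cache    | NULL       
Wrong total    | Stale cache
Broken link    | NULL       
Bad redirect   | NULL       
Wrong timezone | Broken link
Login fails    | Broken link
Export error   | Login fails
Crash on save  | Broken link


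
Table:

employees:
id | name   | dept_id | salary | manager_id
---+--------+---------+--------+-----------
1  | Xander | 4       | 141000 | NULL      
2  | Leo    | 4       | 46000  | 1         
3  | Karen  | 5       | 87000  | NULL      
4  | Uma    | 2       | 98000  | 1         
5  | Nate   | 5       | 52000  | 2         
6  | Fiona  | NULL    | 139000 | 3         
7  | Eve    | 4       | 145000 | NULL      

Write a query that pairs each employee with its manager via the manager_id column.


This is a self-join: employees is joined to a second copy of itself, matching each row's manager_id to another row's id. Use LEFT JOIN so rows with manager_id=NULL are kept.
  - employee 1 (Xander): manager_id=NULL -> NULL
  - employee 2 (Leo): manager_id=1 -> Xander
  - employee 3 (Karen): manager_id=NULL -> NULL
  - employee 4 (Uma): manager_id=1 -> Xander
  - employee 5 (Nate): manager_id=2 -> Leo
  - employee 6 (Fiona): manager_id=3 -> Karen
  - employee 7 (Eve): manager_id=NULL -> NULL

SQL:
SELECT a.name AS item, b.name AS manager
FROM employees a
LEFT JOIN employees b ON a.manager_id = b.id

Result:
item   | manager
-------+--------
Xander | NULL   
Leo    | Xander 
Karen  | NULL   
Uma    | Xander 
Nate   | Leo    
Fiona  | Karen  
Eve    | NULL   


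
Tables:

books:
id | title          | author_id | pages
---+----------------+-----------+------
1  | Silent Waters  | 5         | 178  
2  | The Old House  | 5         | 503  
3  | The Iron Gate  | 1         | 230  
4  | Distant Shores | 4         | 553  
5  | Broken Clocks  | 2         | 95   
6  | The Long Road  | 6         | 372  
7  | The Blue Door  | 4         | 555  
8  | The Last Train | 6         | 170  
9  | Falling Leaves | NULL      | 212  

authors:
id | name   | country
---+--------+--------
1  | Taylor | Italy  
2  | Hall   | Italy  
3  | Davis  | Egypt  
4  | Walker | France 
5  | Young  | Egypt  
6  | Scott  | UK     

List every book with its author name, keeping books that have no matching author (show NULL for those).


LEFT JOIN keeps every row from books (the left table); where author_id has no match in authors, the author columns become NULL. Walk through each book:
  - book 1 (Silent Waters): author_id=5 -> matches Young
  - book 2 (The Old House): author_id=5 -> matches Young
  - book 3 (The Iron Gate): author_id=1 -> matches Taylor
  - book 4 (Distant Shores): author_id=4 -> matches Walker
  - book 5 (Broken Clocks): author_id=2 -> matches Hall
  - book 6 (The Long Road): author_id=6 -> matches Scott
  - book 7 (The Blue Door): author_id=4 -> matches Walker
  - book 8 (The Last Train): author_id=6 -> matches Scott
  - book 9 (Falling Leaves): author_id=NULL, no match -> kept with NULL
All 9 rows appear; 1 has NULL author.

SQL:
SELECT a.title, b.name AS author
FROM books a
LEFT JOIN authors b ON a.author_id = b.id

Result:
title          | author
---------------+-------
Silent Waters  | Young 
The Old House  | Young 
The Iron Gate  | Taylor
Distant Shores | Walker
Broken Clocks  | Hall  
The Long Road  | Scott 
The Blue Door  | Walker
The Last Train | Scott 
Falling Leaves | NULL  


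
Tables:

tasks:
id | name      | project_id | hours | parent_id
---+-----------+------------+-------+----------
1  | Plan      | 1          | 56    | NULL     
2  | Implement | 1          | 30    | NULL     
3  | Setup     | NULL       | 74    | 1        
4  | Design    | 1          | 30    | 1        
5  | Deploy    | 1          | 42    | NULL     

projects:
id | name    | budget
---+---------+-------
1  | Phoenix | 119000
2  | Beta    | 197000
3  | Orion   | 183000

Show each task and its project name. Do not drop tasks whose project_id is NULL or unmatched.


LEFT JOIN keeps every row from tasks (the left table); where project_id has no match in projects, the project columns become NULL. Walk through each task:
  - task 1 (Plan): project_id=1 -> matches Phoenix
  - task 2 (Implement): project_id=1 -> matches Phoenix
  - task 3 (Setup): project_id=NULL, no match -> kept with NULL
  - task 4 (Design): project_id=1 -> matches Phoenix
  - task 5 (Deploy): project_id=1 -> matches Phoenix
All 5 rows appear; 1 has NULL project.

SQL:
SELECT a.name, b.name AS project
FROM tasks a
LEFT JOIN projects b ON a.project_id = b.id

Result:
name      | project
----------+--------
Plan      | Phoenix
Implement | Phoenix
Setup     | NULL   
Design    | Phoenix
Deploy    | Phoenix


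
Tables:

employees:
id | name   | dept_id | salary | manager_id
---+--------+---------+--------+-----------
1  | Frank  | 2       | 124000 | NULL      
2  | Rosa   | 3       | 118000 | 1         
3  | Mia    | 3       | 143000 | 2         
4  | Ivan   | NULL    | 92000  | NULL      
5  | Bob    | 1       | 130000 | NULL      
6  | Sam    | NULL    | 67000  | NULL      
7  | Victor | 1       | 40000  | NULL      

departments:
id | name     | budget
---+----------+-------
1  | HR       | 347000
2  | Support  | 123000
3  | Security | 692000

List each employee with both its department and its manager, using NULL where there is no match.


Two LEFT JOINs from the same base table employees: one to departments via dept_id, one to employees itself via manager_id. Both are LEFT so every employee is preserved.
Match against departments:
  - employee 1 (Frank): dept_id=2 -> matches Support
  - employee 2 (Rosa): dept_id=3 -> matches Security
  - employee 3 (Mia): dept_id=3 -> matches Security
  - employee 4 (Ivan): dept_id=NULL, no match -> kept with NULL
  - employee 5 (Bob): dept_id=1 -> matches HR
  - employee 6 (Sam): dept_id=NULL, no match -> kept with NULL
  - employee 7 (Victor): dept_id=1 -> matches HR
Match against employees (self):
  - employee 1 (Frank): manager_id=NULL -> NULL
  - employee 2 (Rosa): manager_id=1 -> Frank
  - employee 3 (Mia): manager_id=2 -> Rosa
  - employee 4 (Ivan): manager_id=NULL -> NULL
  - employee 5 (Bob): manager_id=NULL -> NULL
  - employee 6 (Sam): manager_id=NULL -> NULL
  - employee 7 (Victor): manager_id=NULL -> NULL

SQL:
SELECT a.name, b.name AS department, c.name AS manager
FROM employees a
LEFT JOIN departments b ON a.dept_id = b.id
LEFT JOIN employees c ON a.manager_id = c.id

Result:
name   | department | manager
-------+------------+--------
Frank  | Support    | NULL   
Rosa   | Security   | Frank  
Mia    | Security   | Rosa   
Ivan   | NULL       | NULL   
Bob    | HR         | NULL   
Sam    | NULL       | NULL   
Victor | HR         | NULL   


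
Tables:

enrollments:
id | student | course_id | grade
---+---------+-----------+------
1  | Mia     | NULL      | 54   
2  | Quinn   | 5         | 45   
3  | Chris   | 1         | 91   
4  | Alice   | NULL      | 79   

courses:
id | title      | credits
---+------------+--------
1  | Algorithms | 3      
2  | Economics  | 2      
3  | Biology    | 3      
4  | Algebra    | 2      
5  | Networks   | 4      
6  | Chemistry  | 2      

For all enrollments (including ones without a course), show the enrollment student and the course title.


LEFT JOIN keeps every row from enrollments (the left table); where course_id has no match in courses, the course columns become NULL. Walk through each enrollment:
  - enrollment 1 (Mia): course_id=NULL, no match -> kept with NULL
  - enrollment 2 (Quinn): course_id=5 -> matches Networks
  - enrollment 3 (Chris): course_id=1 -> matches Algorithms
  - enrollment 4 (Alice): course_id=NULL, no match -> kept with NULL
All 4 rows appear; 2 have NULL course.

SQL:
SELECT a.student, b.title AS course
FROM enrollments a
LEFT JOIN courses b ON a.course_id = b.id

Result:
student | course    
--------+-----------
Mia     | NULL      
Quinn   | Networks  
Chris   | Algorithms
Alice   | NULL      


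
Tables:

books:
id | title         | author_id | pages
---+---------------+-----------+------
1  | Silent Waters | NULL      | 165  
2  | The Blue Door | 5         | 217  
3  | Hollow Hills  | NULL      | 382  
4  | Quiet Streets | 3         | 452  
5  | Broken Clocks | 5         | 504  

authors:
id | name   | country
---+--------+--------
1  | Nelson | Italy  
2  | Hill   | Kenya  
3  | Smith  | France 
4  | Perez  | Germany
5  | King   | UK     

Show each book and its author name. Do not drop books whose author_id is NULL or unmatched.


LEFT JOIN keeps every row from books (the left table); where author_id has no match in authors, the author columns become NULL. Walk through each book:
  - book 1 (Silent Waters): author_id=NULL, no match -> kept with NULL
  - book 2 (The Blue Door): author_id=5 -> matches King
  - book 3 (Hollow Hills): author_id=NULL, no match -> kept with NULL
  - book 4 (Quiet Streets): author_id=3 -> matches Smith
  - book 5 (Broken Clocks): author_id=5 -> matches King
All 5 rows appear; 2 have NULL author.

SQL:
SELECT a.title, b.name AS author
FROM books a
LEFT JOIN authors b ON a.author_id = b.id

Result:
title         | author
--------------+-------
Silent Waters | NULL  
The Blue Door | King  
Hollow Hills  | NULL  
Quiet Streets | Smith 
Broken Clocks | King  


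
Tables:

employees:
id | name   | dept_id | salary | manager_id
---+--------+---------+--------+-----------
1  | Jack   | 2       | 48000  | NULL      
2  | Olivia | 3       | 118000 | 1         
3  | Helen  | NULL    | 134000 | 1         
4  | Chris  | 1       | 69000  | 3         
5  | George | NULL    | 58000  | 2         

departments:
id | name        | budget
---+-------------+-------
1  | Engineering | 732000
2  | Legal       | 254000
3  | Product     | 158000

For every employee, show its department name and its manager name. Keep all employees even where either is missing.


Two LEFT JOINs from the same base table employees: one to departments via dept_id, one to employees itself via manager_id. Both are LEFT so every employee is preserved.
Match against departments:
  - employee 1 (Jack): dept_id=2 -> matches Legal
  - employee 2 (Olivia): dept_id=3 -> matches Product
  - employee 3 (Helen): dept_id=NULL, no match -> kept with NULL
  - employee 4 (Chris): dept_id=1 -> matches Engineering
  - employee 5 (George): dept_id=NULL, no match -> kept with NULL
Match against employees (self):
  - employee 1 (Jack): manager_id=NULL -> NULL
  - employee 2 (Olivia): manager_id=1 -> Jack
  - employee 3 (Helen): manager_id=1 -> Jack
  - employee 4 (Chris): manager_id=3 -> Helen
  - employee 5 (George): manager_id=2 -> Olivia

SQL:
SELECT a.name, b.name AS department, c.name AS manager
FROM employees a
LEFT JOIN departments b ON a.dept_id = b.id
LEFT JOIN employees c ON a.manager_id = c.id

Result:
name   | department  | manager
-------+-------------+--------
Jack   | Legal       | NULL   
Olivia | Product     | Jack   
Helen  | NULL        | Jack   
Chris  | Engineering | Helen  
George | NULL        | Olivia 
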